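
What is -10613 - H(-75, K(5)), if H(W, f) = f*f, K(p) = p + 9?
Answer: -10809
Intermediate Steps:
K(p) = 9 + p
H(W, f) = f²
-10613 - H(-75, K(5)) = -10613 - (9 + 5)² = -10613 - 1*14² = -10613 - 1*196 = -10613 - 196 = -10809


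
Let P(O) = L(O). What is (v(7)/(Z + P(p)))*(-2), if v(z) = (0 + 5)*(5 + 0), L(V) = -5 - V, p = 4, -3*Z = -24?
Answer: 50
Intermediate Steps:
Z = 8 (Z = -1/3*(-24) = 8)
P(O) = -5 - O
v(z) = 25 (v(z) = 5*5 = 25)
(v(7)/(Z + P(p)))*(-2) = (25/(8 + (-5 - 1*4)))*(-2) = (25/(8 + (-5 - 4)))*(-2) = (25/(8 - 9))*(-2) = (25/(-1))*(-2) = (25*(-1))*(-2) = -25*(-2) = 50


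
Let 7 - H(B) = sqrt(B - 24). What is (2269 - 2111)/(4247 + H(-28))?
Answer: 168033/4524142 + 79*I*sqrt(13)/4524142 ≈ 0.037141 + 6.296e-5*I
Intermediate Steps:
H(B) = 7 - sqrt(-24 + B) (H(B) = 7 - sqrt(B - 24) = 7 - sqrt(-24 + B))
(2269 - 2111)/(4247 + H(-28)) = (2269 - 2111)/(4247 + (7 - sqrt(-24 - 28))) = 158/(4247 + (7 - sqrt(-52))) = 158/(4247 + (7 - 2*I*sqrt(13))) = 158/(4254 - 2*I*sqrt(13))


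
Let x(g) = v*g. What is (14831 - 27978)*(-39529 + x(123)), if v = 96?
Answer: 364447987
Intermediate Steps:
x(g) = 96*g
(14831 - 27978)*(-39529 + x(123)) = (14831 - 27978)*(-39529 + 96*123) = -13147*(-39529 + 11808) = -13147*(-27721) = 364447987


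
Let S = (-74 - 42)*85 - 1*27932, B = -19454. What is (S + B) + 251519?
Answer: 194273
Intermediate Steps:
S = -37792 (S = -116*85 - 27932 = -9860 - 27932 = -37792)
(S + B) + 251519 = (-37792 - 19454) + 251519 = -57246 + 251519 = 194273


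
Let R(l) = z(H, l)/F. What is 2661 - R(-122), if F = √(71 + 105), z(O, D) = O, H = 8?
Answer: 2661 - 2*√11/11 ≈ 2660.4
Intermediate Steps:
F = 4*√11 (F = √176 = 4*√11 ≈ 13.266)
R(l) = 2*√11/11 (R(l) = 8/((4*√11)) = 8*(√11/44) = 2*√11/11)
2661 - R(-122) = 2661 - 2*√11/11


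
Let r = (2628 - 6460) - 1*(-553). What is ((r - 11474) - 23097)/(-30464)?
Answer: 18925/15232 ≈ 1.2425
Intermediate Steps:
r = -3279 (r = -3832 + 553 = -3279)
((r - 11474) - 23097)/(-30464) = ((-3279 - 11474) - 23097)/(-30464) = (-14753 - 23097)*(-1/30464) = -37850*(-1/30464) = 18925/15232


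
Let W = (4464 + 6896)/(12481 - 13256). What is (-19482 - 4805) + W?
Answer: -3766757/155 ≈ -24302.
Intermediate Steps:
W = -2272/155 (W = 11360/(-775) = 11360*(-1/775) = -2272/155 ≈ -14.658)
(-19482 - 4805) + W = (-19482 - 4805) - 2272/155 = -24287 - 2272/155 = -3766757/155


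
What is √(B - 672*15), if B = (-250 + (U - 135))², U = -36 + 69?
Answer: 4*√7114 ≈ 337.38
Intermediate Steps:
U = 33
B = 123904 (B = (-250 + (33 - 135))² = (-250 - 102)² = (-352)² = 123904)
√(B - 672*15) = √(123904 - 672*15) = √(123904 - 336*30) = √(123904 - 10080) = √113824 = 4*√7114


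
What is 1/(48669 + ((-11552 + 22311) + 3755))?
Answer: 1/63183 ≈ 1.5827e-5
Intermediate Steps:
1/(48669 + ((-11552 + 22311) + 3755)) = 1/(48669 + (10759 + 3755)) = 1/(48669 + 14514) = 1/63183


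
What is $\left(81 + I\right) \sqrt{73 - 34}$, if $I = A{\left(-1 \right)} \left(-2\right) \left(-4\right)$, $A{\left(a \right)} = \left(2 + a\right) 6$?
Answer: $129 \sqrt{39} \approx 805.6$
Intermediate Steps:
$A{\left(a \right)} = 12 + 6 a$
$I = 48$ ($I = \left(12 + 6 \left(-1\right)\right) \left(-2\right) \left(-4\right) = \left(12 - 6\right) \left(-2\right) \left(-4\right) = 6 \left(-2\right) \left(-4\right) = \left(-12\right) \left(-4\right) = 48$)
$\left(81 + I\right) \sqrt{73 - 34} = \left(81 + 48\right) \sqrt{73 - 34} = 129 \sqrt{39}$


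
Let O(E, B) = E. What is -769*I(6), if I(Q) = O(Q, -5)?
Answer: -4614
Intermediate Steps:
I(Q) = Q
-769*I(6) = -769*6 = -4614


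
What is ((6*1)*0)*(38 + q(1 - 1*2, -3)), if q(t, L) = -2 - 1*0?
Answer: 0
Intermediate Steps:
q(t, L) = -2 (q(t, L) = -2 + 0 = -2)
((6*1)*0)*(38 + q(1 - 1*2, -3)) = ((6*1)*0)*(38 - 2) = (6*0)*36 = 0*36 = 0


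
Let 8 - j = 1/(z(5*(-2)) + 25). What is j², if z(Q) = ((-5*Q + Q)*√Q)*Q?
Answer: (-102360399*I + 1273600*√10)/(625*(-2559*I + 32*√10)) ≈ 64.0 - 0.012644*I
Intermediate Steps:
z(Q) = -4*Q^(5/2) (z(Q) = ((-4*Q)*√Q)*Q = (-4*Q^(3/2))*Q = -4*Q^(5/2))
j = 8 - 1/(25 - 400*I*√10) (j = 8 - 1/(-4*100*I*√10 + 25) = 8 - 1/(-400*I*√10 + 25) = 8 - 1/(25 - 400*I*√10) ≈ 8.0 - 0.00079026*I)
j² = (512199/64025 - 16*I*√10/64025)²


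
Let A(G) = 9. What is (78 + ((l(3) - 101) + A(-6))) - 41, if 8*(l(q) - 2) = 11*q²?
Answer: -325/8 ≈ -40.625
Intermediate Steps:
l(q) = 2 + 11*q²/8 (l(q) = 2 + (11*q²)/8 = 2 + 11*q²/8)
(78 + ((l(3) - 101) + A(-6))) - 41 = (78 + (((2 + (11/8)*3²) - 101) + 9)) - 41 = (78 + (((2 + (11/8)*9) - 101) + 9)) - 41 = (78 + (((2 + 99/8) - 101) + 9)) - 41 = (78 + ((115/8 - 101) + 9)) - 41 = (78 + (-693/8 + 9)) - 41 = (78 - 621/8) - 41 = 3/8 - 41 = -325/8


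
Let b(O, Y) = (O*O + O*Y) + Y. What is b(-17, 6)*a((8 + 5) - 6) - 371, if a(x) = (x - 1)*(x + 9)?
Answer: 18157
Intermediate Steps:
b(O, Y) = Y + O**2 + O*Y (b(O, Y) = (O**2 + O*Y) + Y = Y + O**2 + O*Y)
a(x) = (-1 + x)*(9 + x)
b(-17, 6)*a((8 + 5) - 6) - 371 = (6 + (-17)**2 - 17*6)*(-9 + ((8 + 5) - 6)**2 + 8*((8 + 5) - 6)) - 371 = (6 + 289 - 102)*(-9 + (13 - 6)**2 + 8*(13 - 6)) - 371 = 193*(-9 + 7**2 + 8*7) - 371 = 193*(-9 + 49 + 56) - 371 = 193*96 - 371 = 18528 - 371 = 18157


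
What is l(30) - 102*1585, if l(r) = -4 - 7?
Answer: -161681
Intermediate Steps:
l(r) = -11
l(30) - 102*1585 = -11 - 102*1585 = -11 - 161670 = -161681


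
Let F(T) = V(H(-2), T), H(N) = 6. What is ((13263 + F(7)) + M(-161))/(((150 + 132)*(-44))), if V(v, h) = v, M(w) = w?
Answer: -3277/3102 ≈ -1.0564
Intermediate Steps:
F(T) = 6
((13263 + F(7)) + M(-161))/(((150 + 132)*(-44))) = ((13263 + 6) - 161)/(((150 + 132)*(-44))) = (13269 - 161)/((282*(-44))) = 13108/(-12408) = 13108*(-1/12408) = -3277/3102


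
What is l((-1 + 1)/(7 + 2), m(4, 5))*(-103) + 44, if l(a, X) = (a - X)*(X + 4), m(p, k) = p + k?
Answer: 12095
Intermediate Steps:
m(p, k) = k + p
l(a, X) = (4 + X)*(a - X) (l(a, X) = (a - X)*(4 + X) = (4 + X)*(a - X))
l((-1 + 1)/(7 + 2), m(4, 5))*(-103) + 44 = (-(5 + 4)² - 4*(5 + 4) + 4*((-1 + 1)/(7 + 2)) + (5 + 4)*((-1 + 1)/(7 + 2)))*(-103) + 44 = (-1*9² - 4*9 + 4*(0/9) + 9*(0/9))*(-103) + 44 = (-1*81 - 36 + 4*(0*(⅑)) + 9*(0*(⅑)))*(-103) + 44 = (-81 - 36 + 4*0 + 9*0)*(-103) + 44 = (-81 - 36 + 0 + 0)*(-103) + 44 = -117*(-103) + 44 = 12051 + 44 = 12095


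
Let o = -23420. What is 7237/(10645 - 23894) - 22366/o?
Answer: 63418297/155145790 ≈ 0.40877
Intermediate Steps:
7237/(10645 - 23894) - 22366/o = 7237/(10645 - 23894) - 22366/(-23420) = 7237/(-13249) - 22366*(-1/23420) = 7237*(-1/13249) + 11183/11710 = -7237/13249 + 11183/11710 = 63418297/155145790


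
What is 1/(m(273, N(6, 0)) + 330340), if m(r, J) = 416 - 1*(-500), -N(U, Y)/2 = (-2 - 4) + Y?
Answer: 1/331256 ≈ 3.0188e-6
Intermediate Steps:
N(U, Y) = 12 - 2*Y (N(U, Y) = -2*((-2 - 4) + Y) = -2*(-6 + Y) = 12 - 2*Y)
m(r, J) = 916 (m(r, J) = 416 + 500 = 916)
1/(m(273, N(6, 0)) + 330340) = 1/(916 + 330340) = 1/331256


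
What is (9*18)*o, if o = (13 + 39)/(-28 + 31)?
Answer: 2808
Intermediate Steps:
o = 52/3 ≈ 17.333
(9*18)*o = (9*18)*(52/3) = 162*(52/3) = 2808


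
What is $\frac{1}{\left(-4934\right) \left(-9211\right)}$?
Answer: $\frac{1}{45447074} \approx 2.2004 \cdot 10^{-8}$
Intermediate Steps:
$\frac{1}{\left(-4934\right) \left(-9211\right)} = \left(- \frac{1}{4934}\right) \left(- \frac{1}{9211}\right) = \frac{1}{45447074}$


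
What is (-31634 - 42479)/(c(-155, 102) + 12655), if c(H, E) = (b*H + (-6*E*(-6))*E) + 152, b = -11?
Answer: -74113/389056 ≈ -0.19049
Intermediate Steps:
c(H, E) = 152 - 11*H + 36*E**2 (c(H, E) = (-11*H + (-6*E*(-6))*E) + 152 = (-11*H + (36*E)*E) + 152 = (-11*H + 36*E**2) + 152 = 152 - 11*H + 36*E**2)
(-31634 - 42479)/(c(-155, 102) + 12655) = (-31634 - 42479)/((152 - 11*(-155) + 36*102**2) + 12655) = -74113/((152 + 1705 + 36*10404) + 12655) = -74113/((152 + 1705 + 374544) + 12655) = -74113/(376401 + 12655) = -74113/389056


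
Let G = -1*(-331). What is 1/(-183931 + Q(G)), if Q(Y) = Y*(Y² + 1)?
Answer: 1/36081091 ≈ 2.7715e-8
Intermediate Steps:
G = 331
Q(Y) = Y*(1 + Y²)
1/(-183931 + Q(G)) = 1/(-183931 + (331 + 331³)) = 1/(-183931 + (331 + 36264691)) = 1/(-183931 + 36265022) = 1/36081091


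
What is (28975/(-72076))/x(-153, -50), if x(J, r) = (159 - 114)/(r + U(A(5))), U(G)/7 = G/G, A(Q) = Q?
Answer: 249185/648684 ≈ 0.38414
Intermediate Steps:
U(G) = 7 (U(G) = 7*(G/G) = 7*1 = 7)
x(J, r) = 45/(7 + r) (x(J, r) = (159 - 114)/(r + 7) = 45/(7 + r))
(28975/(-72076))/x(-153, -50) = (28975/(-72076))/((45/(7 - 50))) = (28975*(-1/72076))/((45/(-43))) = -28975/(72076*(45*(-1/43))) = -28975/(72076*(-45/43)) = -28975/72076*(-43/45) = 249185/648684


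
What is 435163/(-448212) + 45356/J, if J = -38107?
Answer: -36911859913/17080014684 ≈ -2.1611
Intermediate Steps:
435163/(-448212) + 45356/J = 435163/(-448212) + 45356/(-38107) = 435163*(-1/448212) + 45356*(-1/38107) = -435163/448212 - 45356/38107 = -36911859913/17080014684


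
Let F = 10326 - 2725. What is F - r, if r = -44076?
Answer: 51677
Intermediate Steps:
F = 7601
F - r = 7601 - 1*(-44076) = 7601 + 44076 = 51677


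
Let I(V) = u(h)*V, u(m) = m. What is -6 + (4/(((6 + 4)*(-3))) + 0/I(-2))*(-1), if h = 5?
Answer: -88/15 ≈ -5.8667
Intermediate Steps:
I(V) = 5*V
-6 + (4/(((6 + 4)*(-3))) + 0/I(-2))*(-1) = -6 + (4/(((6 + 4)*(-3))) + 0/((5*(-2))))*(-1) = -6 + (4/((10*(-3))) + 0/(-10))*(-1) = -6 + (4/(-30) + 0*(-1/10))*(-1) = -6 + (4*(-1/30) + 0)*(-1) = -6 + (-2/15 + 0)*(-1) = -6 - 2/15*(-1) = -6 + 2/15 = -88/15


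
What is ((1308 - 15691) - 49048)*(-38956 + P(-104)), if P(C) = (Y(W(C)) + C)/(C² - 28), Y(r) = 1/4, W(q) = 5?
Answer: 106629396613337/43152 ≈ 2.4710e+9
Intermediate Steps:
Y(r) = ¼
P(C) = (¼ + C)/(-28 + C²) (P(C) = (¼ + C)/(C² - 28) = (¼ + C)/(-28 + C²))
((1308 - 15691) - 49048)*(-38956 + P(-104)) = ((1308 - 15691) - 49048)*(-38956 + (¼ - 104)/(-28 + (-104)²)) = (-14383 - 49048)*(-38956 - 415/4/(-28 + 10816)) = -63431*(-38956 - 415/4/10788) = -63431*(-38956 + (1/10788)*(-415/4)) = -63431*(-38956 - 415/43152) = -63431*(-1681029727/43152) = 106629396613337/43152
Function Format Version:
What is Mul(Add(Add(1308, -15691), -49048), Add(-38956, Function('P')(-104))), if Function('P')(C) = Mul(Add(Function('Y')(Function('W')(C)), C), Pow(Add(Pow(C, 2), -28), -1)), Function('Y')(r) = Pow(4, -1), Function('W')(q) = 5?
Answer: Rational(106629396613337, 43152) ≈ 2.4710e+9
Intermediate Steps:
Function('Y')(r) = Rational(1, 4)
Function('P')(C) = Mul(Pow(Add(-28, Pow(C, 2)), -1), Add(Rational(1, 4), C)) (Function('P')(C) = Mul(Add(Rational(1, 4), C), Pow(Add(Pow(C, 2), -28), -1)) = Mul(Add(Rational(1, 4), C), Pow(Add(-28, Pow(C, 2)), -1)) = Mul(Pow(Add(-28, Pow(C, 2)), -1), Add(Rational(1, 4), C)))
Mul(Add(Add(1308, -15691), -49048), Add(-38956, Function('P')(-104))) = Mul(Add(Add(1308, -15691), -49048), Add(-38956, Mul(Pow(Add(-28, Pow(-104, 2)), -1), Add(Rational(1, 4), -104)))) = Mul(Add(-14383, -49048), Add(-38956, Mul(Pow(Add(-28, 10816), -1), Rational(-415, 4)))) = Mul(-63431, Add(-38956, Mul(Pow(10788, -1), Rational(-415, 4)))) = Mul(-63431, Add(-38956, Mul(Rational(1, 10788), Rational(-415, 4)))) = Mul(-63431, Add(-38956, Rational(-415, 43152))) = Mul(-63431, Rational(-1681029727, 43152)) = Rational(106629396613337, 43152)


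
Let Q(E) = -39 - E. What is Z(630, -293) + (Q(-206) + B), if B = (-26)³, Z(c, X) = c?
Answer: -16779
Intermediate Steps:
B = -17576
Z(630, -293) + (Q(-206) + B) = 630 + ((-39 - 1*(-206)) - 17576) = 630 + ((-39 + 206) - 17576) = 630 + (167 - 17576) = 630 - 17409 = -16779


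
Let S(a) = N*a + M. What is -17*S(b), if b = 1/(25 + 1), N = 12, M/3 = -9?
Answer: 5865/13 ≈ 451.15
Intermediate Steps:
M = -27 (M = 3*(-9) = -27)
b = 1/26 ≈ 0.038462
S(a) = -27 + 12*a (S(a) = 12*a - 27 = -27 + 12*a)
-17*S(b) = -17*(-27 + 12*(1/26)) = -17*(-27 + 6/13) = -17*(-345/13) = 5865/13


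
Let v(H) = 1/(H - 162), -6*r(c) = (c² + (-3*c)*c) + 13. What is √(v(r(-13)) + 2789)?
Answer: √1167496619/647 ≈ 52.811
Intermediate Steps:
r(c) = -13/6 + c²/3 (r(c) = -((c² + (-3*c)*c) + 13)/6 = -((c² - 3*c²) + 13)/6 = -(-2*c² + 13)/6 = -(13 - 2*c²)/6 = -13/6 + c²/3)
v(H) = 1/(-162 + H)
√(v(r(-13)) + 2789) = √(1/(-162 + (-13/6 + (⅓)*(-13)²)) + 2789) = √(1/(-162 + (-13/6 + (⅓)*169)) + 2789) = √(1/(-162 + (-13/6 + 169/3)) + 2789) = √(1/(-162 + 325/6) + 2789) = √(1/(-647/6) + 2789) = √(-6/647 + 2789) = √(1804477/647) = √1167496619/647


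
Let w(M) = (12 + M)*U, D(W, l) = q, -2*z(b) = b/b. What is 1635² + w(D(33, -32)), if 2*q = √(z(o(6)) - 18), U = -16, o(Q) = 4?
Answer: 2673033 - 4*I*√74 ≈ 2.673e+6 - 34.409*I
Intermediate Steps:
z(b) = -½ (z(b) = -b/(2*b) = -½*1 = -½)
q = I*√74/4 (q = √(-½ - 18)/2 = √(-37/2)/2 = (I*√74/2)/2 = I*√74/4 ≈ 2.1506*I)
D(W, l) = I*√74/4
w(M) = -192 - 16*M (w(M) = (12 + M)*(-16) = -192 - 16*M)
1635² + w(D(33, -32)) = 1635² + (-192 - 4*I*√74) = 2673225 + (-192 - 4*I*√74) = 2673033 - 4*I*√74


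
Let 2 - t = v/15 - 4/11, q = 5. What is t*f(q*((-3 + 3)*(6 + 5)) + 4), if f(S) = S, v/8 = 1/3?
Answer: 4328/495 ≈ 8.7434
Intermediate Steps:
v = 8/3 ≈ 2.6667
t = 1082/495 (t = 2 - ((8/3)/15 - 4/11) = 2 - ((8/3)*(1/15) - 4*1/11) = 2 - (8/45 - 4/11) = 2 - 1*(-92/495) = 2 + 92/495 = 1082/495 ≈ 2.1859)
t*f(q*((-3 + 3)*(6 + 5)) + 4) = 1082*(5*((-3 + 3)*(6 + 5)) + 4)/495 = 1082*(5*(0*11) + 4)/495 = 1082*(5*0 + 4)/495 = 1082*(0 + 4)/495 = (1082/495)*4 = 4328/495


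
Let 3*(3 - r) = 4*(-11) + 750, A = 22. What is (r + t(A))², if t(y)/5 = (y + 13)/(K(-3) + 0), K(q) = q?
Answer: 760384/9 ≈ 84487.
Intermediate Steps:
t(y) = -65/3 - 5*y/3 (t(y) = 5*((y + 13)/(-3 + 0)) = 5*((13 + y)/(-3)) = 5*((13 + y)*(-⅓)) = 5*(-13/3 - y/3) = -65/3 - 5*y/3)
r = -697/3 (r = 3 - (4*(-11) + 750)/3 = 3 - (-44 + 750)/3 = 3 - ⅓*706 = 3 - 706/3 = -697/3 ≈ -232.33)
(r + t(A))² = (-697/3 + (-65/3 - 5/3*22))² = (-697/3 + (-65/3 - 110/3))² = (-697/3 - 175/3)² = (-872/3)² = 760384/9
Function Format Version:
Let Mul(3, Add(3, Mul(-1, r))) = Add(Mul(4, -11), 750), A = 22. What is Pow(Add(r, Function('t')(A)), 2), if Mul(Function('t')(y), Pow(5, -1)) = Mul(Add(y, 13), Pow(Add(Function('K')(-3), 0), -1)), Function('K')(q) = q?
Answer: Rational(760384, 9) ≈ 84487.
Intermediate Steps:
Function('t')(y) = Add(Rational(-65, 3), Mul(Rational(-5, 3), y)) (Function('t')(y) = Mul(5, Mul(Add(y, 13), Pow(Add(-3, 0), -1))) = Mul(5, Mul(Add(13, y), Pow(-3, -1))) = Mul(5, Mul(Add(13, y), Rational(-1, 3))) = Mul(5, Add(Rational(-13, 3), Mul(Rational(-1, 3), y))) = Add(Rational(-65, 3), Mul(Rational(-5, 3), y)))
r = Rational(-697, 3) (r = Add(3, Mul(Rational(-1, 3), Add(Mul(4, -11), 750))) = Add(3, Mul(Rational(-1, 3), Add(-44, 750))) = Add(3, Mul(Rational(-1, 3), 706)) = Add(3, Rational(-706, 3)) = Rational(-697, 3) ≈ -232.33)
Pow(Add(r, Function('t')(A)), 2) = Pow(Add(Rational(-697, 3), Add(Rational(-65, 3), Mul(Rational(-5, 3), 22))), 2) = Pow(Add(Rational(-697, 3), Add(Rational(-65, 3), Rational(-110, 3))), 2) = Pow(Add(Rational(-697, 3), Rational(-175, 3)), 2) = Pow(Rational(-872, 3), 2) = Rational(760384, 9)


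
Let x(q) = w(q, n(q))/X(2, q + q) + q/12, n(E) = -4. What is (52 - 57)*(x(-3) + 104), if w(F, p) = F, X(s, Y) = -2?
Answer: -2105/4 ≈ -526.25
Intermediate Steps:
x(q) = -5*q/12 (x(q) = q/(-2) + q/12 = q*(-½) + q*(1/12) = -q/2 + q/12 = -5*q/12)
(52 - 57)*(x(-3) + 104) = (52 - 57)*(-5/12*(-3) + 104) = -5*(5/4 + 104) = -5*421/4 = -2105/4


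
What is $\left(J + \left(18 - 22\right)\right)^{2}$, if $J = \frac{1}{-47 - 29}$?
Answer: $\frac{93025}{5776} \approx 16.105$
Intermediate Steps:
$J = - \frac{1}{76}$ ($J = \frac{1}{-76} = - \frac{1}{76} \approx -0.013158$)
$\left(J + \left(18 - 22\right)\right)^{2} = \left(- \frac{1}{76} + \left(18 - 22\right)\right)^{2} = \left(- \frac{1}{76} - 4\right)^{2} = \left(- \frac{305}{76}\right)^{2} = \frac{93025}{5776}$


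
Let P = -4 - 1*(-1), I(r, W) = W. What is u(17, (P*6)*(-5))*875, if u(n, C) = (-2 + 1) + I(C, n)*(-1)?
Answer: -15750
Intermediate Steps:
P = -3 (P = -4 + 1 = -3)
u(n, C) = -1 - n (u(n, C) = (-2 + 1) + n*(-1) = -1 - n)
u(17, (P*6)*(-5))*875 = (-1 - 1*17)*875 = (-1 - 17)*875 = -18*875 = -15750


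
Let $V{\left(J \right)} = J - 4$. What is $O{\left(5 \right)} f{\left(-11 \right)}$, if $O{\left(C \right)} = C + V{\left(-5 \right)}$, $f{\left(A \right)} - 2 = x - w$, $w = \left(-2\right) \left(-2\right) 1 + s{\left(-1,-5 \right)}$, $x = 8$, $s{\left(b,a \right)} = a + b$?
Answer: $-48$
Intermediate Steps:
$V{\left(J \right)} = -4 + J$
$w = -2$ ($w = \left(-2\right) \left(-2\right) 1 - 6 = 4 \cdot 1 - 6 = 4 - 6 = -2$)
$f{\left(A \right)} = 12$ ($f{\left(A \right)} = 2 + \left(8 - -2\right) = 2 + \left(8 + 2\right) = 2 + 10 = 12$)
$O{\left(C \right)} = -9 + C$ ($O{\left(C \right)} = C - 9 = -9 + C$)
$O{\left(5 \right)} f{\left(-11 \right)} = \left(-9 + 5\right) 12 = \left(-4\right) 12 = -48$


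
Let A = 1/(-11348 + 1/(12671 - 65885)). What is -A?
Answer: 53214/603872473 ≈ 8.8121e-5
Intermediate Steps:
A = -53214/603872473 (A = 1/(-11348 + 1/(-53214)) = 1/(-11348 - 1/53214) = 1/(-603872473/53214) = -53214/603872473 ≈ -8.8121e-5)
-A = -1*(-53214/603872473) = 53214/603872473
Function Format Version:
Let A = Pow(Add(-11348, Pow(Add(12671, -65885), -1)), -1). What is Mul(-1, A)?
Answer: Rational(53214, 603872473) ≈ 8.8121e-5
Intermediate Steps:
A = Rational(-53214, 603872473) (A = Pow(Add(-11348, Pow(-53214, -1)), -1) = Pow(Add(-11348, Rational(-1, 53214)), -1) = Pow(Rational(-603872473, 53214), -1) = Rational(-53214, 603872473) ≈ -8.8121e-5)
Mul(-1, A) = Mul(-1, Rational(-53214, 603872473)) = Rational(53214, 603872473)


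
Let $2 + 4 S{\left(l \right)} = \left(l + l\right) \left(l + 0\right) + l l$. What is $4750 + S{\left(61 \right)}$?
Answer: $\frac{30161}{4} \approx 7540.3$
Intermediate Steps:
$S{\left(l \right)} = - \frac{1}{2} + \frac{3 l^{2}}{4}$ ($S{\left(l \right)} = - \frac{1}{2} + \frac{\left(l + l\right) \left(l + 0\right) + l l}{4} = - \frac{1}{2} + \frac{2 l l + l^{2}}{4} = - \frac{1}{2} + \frac{2 l^{2} + l^{2}}{4} = - \frac{1}{2} + \frac{3 l^{2}}{4}$)
$4750 + S{\left(61 \right)} = 4750 - \left(\frac{1}{2} - \frac{3 \cdot 61^{2}}{4}\right) = 4750 + \left(- \frac{1}{2} + \frac{3}{4} \cdot 3721\right) = 4750 + \left(- \frac{1}{2} + \frac{11163}{4}\right) = 4750 + \frac{11161}{4} = \frac{30161}{4}$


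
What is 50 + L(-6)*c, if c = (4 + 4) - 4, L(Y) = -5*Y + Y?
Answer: 146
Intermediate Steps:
L(Y) = -4*Y
c = 4 (c = 8 - 4 = 4)
50 + L(-6)*c = 50 - 4*(-6)*4 = 50 + 24*4 = 50 + 96 = 146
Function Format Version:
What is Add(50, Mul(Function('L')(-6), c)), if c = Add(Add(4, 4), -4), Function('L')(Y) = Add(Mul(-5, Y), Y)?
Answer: 146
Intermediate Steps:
Function('L')(Y) = Mul(-4, Y)
c = 4 (c = Add(8, -4) = 4)
Add(50, Mul(Function('L')(-6), c)) = Add(50, Mul(Mul(-4, -6), 4)) = Add(50, Mul(24, 4)) = Add(50, 96) = 146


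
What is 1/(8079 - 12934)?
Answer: -1/4855 ≈ -0.00020597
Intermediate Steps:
1/(8079 - 12934) = 1/(-4855) = -1/4855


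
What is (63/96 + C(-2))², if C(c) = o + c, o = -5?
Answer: 41209/1024 ≈ 40.243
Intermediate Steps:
C(c) = -5 + c
(63/96 + C(-2))² = (63/96 + (-5 - 2))² = (63*(1/96) - 7)² = (21/32 - 7)² = (-203/32)² = 41209/1024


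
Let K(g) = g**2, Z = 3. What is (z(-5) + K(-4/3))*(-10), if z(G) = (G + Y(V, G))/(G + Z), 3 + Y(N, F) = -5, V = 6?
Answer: -745/9 ≈ -82.778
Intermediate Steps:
Y(N, F) = -8 (Y(N, F) = -3 - 5 = -8)
z(G) = (-8 + G)/(3 + G) (z(G) = (G - 8)/(G + 3) = (-8 + G)/(3 + G))
(z(-5) + K(-4/3))*(-10) = ((-8 - 5)/(3 - 5) + (-4/3)**2)*(-10) = (-13/(-2) + (-4*1/3)**2)*(-10) = (-1/2*(-13) + (-4/3)**2)*(-10) = (13/2 + 16/9)*(-10) = (149/18)*(-10) = -745/9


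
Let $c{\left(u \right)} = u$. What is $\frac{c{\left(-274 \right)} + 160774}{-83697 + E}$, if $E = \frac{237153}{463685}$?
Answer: $- \frac{6201786875}{3234067191} \approx -1.9176$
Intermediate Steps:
$E = \frac{237153}{463685}$ ($E = 237153 \cdot \frac{1}{463685} = \frac{237153}{463685} \approx 0.51145$)
$\frac{c{\left(-274 \right)} + 160774}{-83697 + E} = \frac{-274 + 160774}{-83697 + \frac{237153}{463685}} = \frac{160500}{- \frac{38808806292}{463685}} = 160500 \left(- \frac{463685}{38808806292}\right) = - \frac{6201786875}{3234067191}$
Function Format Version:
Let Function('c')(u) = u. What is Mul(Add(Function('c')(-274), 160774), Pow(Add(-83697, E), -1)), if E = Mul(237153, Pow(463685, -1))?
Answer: Rational(-6201786875, 3234067191) ≈ -1.9176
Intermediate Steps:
E = Rational(237153, 463685) (E = Mul(237153, Rational(1, 463685)) = Rational(237153, 463685) ≈ 0.51145)
Mul(Add(Function('c')(-274), 160774), Pow(Add(-83697, E), -1)) = Mul(Add(-274, 160774), Pow(Add(-83697, Rational(237153, 463685)), -1)) = Mul(160500, Pow(Rational(-38808806292, 463685), -1)) = Mul(160500, Rational(-463685, 38808806292)) = Rational(-6201786875, 3234067191)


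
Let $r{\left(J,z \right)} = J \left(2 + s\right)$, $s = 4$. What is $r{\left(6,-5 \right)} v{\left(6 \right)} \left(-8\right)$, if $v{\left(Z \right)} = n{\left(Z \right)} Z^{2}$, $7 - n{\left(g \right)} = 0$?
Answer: $-72576$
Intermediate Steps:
$n{\left(g \right)} = 7$ ($n{\left(g \right)} = 7 - 0 = 7 + 0 = 7$)
$v{\left(Z \right)} = 7 Z^{2}$
$r{\left(J,z \right)} = 6 J$ ($r{\left(J,z \right)} = J \left(2 + 4\right) = J 6 = 6 J$)
$r{\left(6,-5 \right)} v{\left(6 \right)} \left(-8\right) = 6 \cdot 6 \cdot 7 \cdot 6^{2} \left(-8\right) = 36 \cdot 7 \cdot 36 \left(-8\right) = 36 \cdot 252 \left(-8\right) = 9072 \left(-8\right) = -72576$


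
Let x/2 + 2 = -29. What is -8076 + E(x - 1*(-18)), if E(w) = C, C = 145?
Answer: -7931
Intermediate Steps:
x = -62 (x = -4 + 2*(-29) = -4 - 58 = -62)
E(w) = 145
-8076 + E(x - 1*(-18)) = -8076 + 145 = -7931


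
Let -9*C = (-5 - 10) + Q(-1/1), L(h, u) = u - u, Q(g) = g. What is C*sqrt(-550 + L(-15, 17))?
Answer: 80*I*sqrt(22)/9 ≈ 41.693*I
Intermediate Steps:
L(h, u) = 0
C = 16/9 (C = -((-5 - 10) - 1/1)/9 = -(-15 - 1*1)/9 = -(-15 - 1)/9 = -1/9*(-16) = 16/9 ≈ 1.7778)
C*sqrt(-550 + L(-15, 17)) = 16*sqrt(-550 + 0)/9 = 16*sqrt(-550)/9 = 16*(5*I*sqrt(22))/9 = 80*I*sqrt(22)/9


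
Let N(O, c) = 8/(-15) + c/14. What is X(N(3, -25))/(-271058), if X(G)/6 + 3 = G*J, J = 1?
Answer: 1117/9487030 ≈ 0.00011774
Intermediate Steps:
N(O, c) = -8/15 + c/14 (N(O, c) = 8*(-1/15) + c*(1/14) = -8/15 + c/14)
X(G) = -18 + 6*G (X(G) = -18 + 6*(G*1) = -18 + 6*G)
X(N(3, -25))/(-271058) = (-18 + 6*(-8/15 + (1/14)*(-25)))/(-271058) = (-18 + 6*(-8/15 - 25/14))*(-1/271058) = (-18 + 6*(-487/210))*(-1/271058) = (-18 - 487/35)*(-1/271058) = -1117/35*(-1/271058) = 1117/9487030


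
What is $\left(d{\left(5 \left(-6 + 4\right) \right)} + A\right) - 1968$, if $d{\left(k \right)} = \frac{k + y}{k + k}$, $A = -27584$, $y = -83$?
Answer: $- \frac{590947}{20} \approx -29547.0$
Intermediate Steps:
$d{\left(k \right)} = \frac{-83 + k}{2 k}$ ($d{\left(k \right)} = \frac{k - 83}{k + k} = \frac{-83 + k}{2 k}$)
$\left(d{\left(5 \left(-6 + 4\right) \right)} + A\right) - 1968 = \left(\frac{-83 + 5 \left(-6 + 4\right)}{2 \cdot 5 \left(-6 + 4\right)} - 27584\right) - 1968 = \left(\frac{-83 + 5 \left(-2\right)}{2 \cdot 5 \left(-2\right)} - 27584\right) - 1968 = \left(\frac{-83 - 10}{2 \left(-10\right)} - 27584\right) - 1968 = \left(\frac{1}{2} \left(- \frac{1}{10}\right) \left(-93\right) - 27584\right) - 1968 = \left(\frac{93}{20} - 27584\right) - 1968 = - \frac{551587}{20} - 1968 = - \frac{590947}{20}$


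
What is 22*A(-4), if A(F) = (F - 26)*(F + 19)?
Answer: -9900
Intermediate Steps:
A(F) = (-26 + F)*(19 + F)
22*A(-4) = 22*(-494 + (-4)² - 7*(-4)) = 22*(-494 + 16 + 28) = 22*(-450) = -9900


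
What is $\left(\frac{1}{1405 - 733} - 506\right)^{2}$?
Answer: $\frac{115621080961}{451584} \approx 2.5603 \cdot 10^{5}$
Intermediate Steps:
$\left(\frac{1}{1405 - 733} - 506\right)^{2} = \left(\frac{1}{672} - 506\right)^{2} = \left(- \frac{340031}{672}\right)^{2} = \frac{115621080961}{451584}$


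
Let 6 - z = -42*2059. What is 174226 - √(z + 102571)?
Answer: 174226 - √189055 ≈ 1.7379e+5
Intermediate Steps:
z = 86484 (z = 6 - (-42)*2059 = 6 - 1*(-86478) = 6 + 86478 = 86484)
174226 - √(z + 102571) = 174226 - √(86484 + 102571) = 174226 - √189055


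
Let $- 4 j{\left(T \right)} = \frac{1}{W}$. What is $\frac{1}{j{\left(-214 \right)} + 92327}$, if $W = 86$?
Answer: $\frac{344}{31760487} \approx 1.0831 \cdot 10^{-5}$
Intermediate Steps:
$j{\left(T \right)} = - \frac{1}{344}$ ($j{\left(T \right)} = - \frac{1}{4 \cdot 86} = \left(- \frac{1}{4}\right) \frac{1}{86} = - \frac{1}{344}$)
$\frac{1}{j{\left(-214 \right)} + 92327} = \frac{1}{- \frac{1}{344} + 92327} = \frac{1}{\frac{31760487}{344}} = \frac{344}{31760487}$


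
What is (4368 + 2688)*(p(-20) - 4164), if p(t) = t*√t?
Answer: -29381184 - 282240*I*√5 ≈ -2.9381e+7 - 6.3111e+5*I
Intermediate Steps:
p(t) = t^(3/2)
(4368 + 2688)*(p(-20) - 4164) = (4368 + 2688)*((-20)^(3/2) - 4164) = 7056*(-40*I*√5 - 4164) = 7056*(-4164 - 40*I*√5) = -29381184 - 282240*I*√5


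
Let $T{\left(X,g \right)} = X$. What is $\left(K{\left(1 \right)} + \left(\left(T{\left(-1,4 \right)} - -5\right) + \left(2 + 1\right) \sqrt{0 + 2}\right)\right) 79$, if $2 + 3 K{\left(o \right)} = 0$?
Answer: $\frac{790}{3} + 237 \sqrt{2} \approx 598.5$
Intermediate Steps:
$K{\left(o \right)} = - \frac{2}{3}$ ($K{\left(o \right)} = - \frac{2}{3} + \frac{1}{3} \cdot 0 = - \frac{2}{3} + 0 = - \frac{2}{3}$)
$\left(K{\left(1 \right)} + \left(\left(T{\left(-1,4 \right)} - -5\right) + \left(2 + 1\right) \sqrt{0 + 2}\right)\right) 79 = \left(- \frac{2}{3} + \left(\left(-1 - -5\right) + \left(2 + 1\right) \sqrt{0 + 2}\right)\right) 79 = \left(- \frac{2}{3} + \left(\left(-1 + 5\right) + 3 \sqrt{2}\right)\right) 79 = \left(- \frac{2}{3} + \left(4 + 3 \sqrt{2}\right)\right) 79 = \left(\frac{10}{3} + 3 \sqrt{2}\right) 79 = \frac{790}{3} + 237 \sqrt{2}$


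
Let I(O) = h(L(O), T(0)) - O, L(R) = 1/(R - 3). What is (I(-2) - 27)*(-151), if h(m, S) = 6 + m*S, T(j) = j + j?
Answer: 2869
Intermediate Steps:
T(j) = 2*j
L(R) = 1/(-3 + R)
h(m, S) = 6 + S*m
I(O) = 6 - O (I(O) = (6 + (2*0)/(-3 + O)) - O = (6 + 0/(-3 + O)) - O = (6 + 0) - O = 6 - O)
(I(-2) - 27)*(-151) = ((6 - 1*(-2)) - 27)*(-151) = ((6 + 2) - 27)*(-151) = (8 - 27)*(-151) = -19*(-151) = 2869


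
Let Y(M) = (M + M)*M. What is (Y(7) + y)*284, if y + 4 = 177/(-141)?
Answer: 1237956/47 ≈ 26340.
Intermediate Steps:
y = -247/47 (y = -4 + 177/(-141) = -4 + 177*(-1/141) = -4 - 59/47 = -247/47 ≈ -5.2553)
Y(M) = 2*M**2 (Y(M) = (2*M)*M = 2*M**2)
(Y(7) + y)*284 = (2*7**2 - 247/47)*284 = (2*49 - 247/47)*284 = (98 - 247/47)*284 = (4359/47)*284 = 1237956/47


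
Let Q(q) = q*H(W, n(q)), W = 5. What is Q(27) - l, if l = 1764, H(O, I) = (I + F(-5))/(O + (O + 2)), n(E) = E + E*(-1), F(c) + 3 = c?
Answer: -1782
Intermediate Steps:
F(c) = -3 + c
n(E) = 0 (n(E) = E - E = 0)
H(O, I) = (-8 + I)/(2 + 2*O) (H(O, I) = (I + (-3 - 5))/(O + (O + 2)) = (I - 8)/(O + (2 + O)) = (-8 + I)/(2 + 2*O))
Q(q) = -2*q/3 (Q(q) = q*((-8 + 0)/(2*(1 + 5))) = q*((½)*(-8)/6) = q*((½)*(⅙)*(-8)) = q*(-⅔) = -2*q/3)
Q(27) - l = -⅔*27 - 1*1764 = -18 - 1764 = -1782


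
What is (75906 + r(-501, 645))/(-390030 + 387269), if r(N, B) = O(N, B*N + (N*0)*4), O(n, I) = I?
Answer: 247239/2761 ≈ 89.547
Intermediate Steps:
r(N, B) = B*N (r(N, B) = B*N + (N*0)*4 = B*N + 0*4 = B*N + 0 = B*N)
(75906 + r(-501, 645))/(-390030 + 387269) = (75906 + 645*(-501))/(-390030 + 387269) = (75906 - 323145)/(-2761) = -247239*(-1/2761) = 247239/2761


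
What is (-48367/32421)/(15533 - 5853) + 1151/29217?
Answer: 3634457259/92619448240 ≈ 0.039241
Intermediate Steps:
(-48367/32421)/(15533 - 5853) + 1151/29217 = -48367*1/32421/9680 + 1151*(1/29217) = -48367/32421*1/9680 + 1151/29217 = -4397/28530480 + 1151/29217 = 3634457259/92619448240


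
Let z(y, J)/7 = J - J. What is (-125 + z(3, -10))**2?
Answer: 15625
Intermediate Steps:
z(y, J) = 0 (z(y, J) = 7*(J - J) = 7*0 = 0)
(-125 + z(3, -10))**2 = (-125 + 0)**2 = (-125)**2 = 15625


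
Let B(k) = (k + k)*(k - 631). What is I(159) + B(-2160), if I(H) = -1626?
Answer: 12055494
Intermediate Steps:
B(k) = 2*k*(-631 + k) (B(k) = (2*k)*(-631 + k) = 2*k*(-631 + k))
I(159) + B(-2160) = -1626 + 2*(-2160)*(-631 - 2160) = -1626 + 2*(-2160)*(-2791) = -1626 + 12057120 = 12055494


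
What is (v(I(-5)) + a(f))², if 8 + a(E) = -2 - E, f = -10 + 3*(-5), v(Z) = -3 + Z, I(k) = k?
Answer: 49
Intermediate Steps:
f = -25 (f = -10 - 15 = -25)
a(E) = -10 - E (a(E) = -8 + (-2 - E) = -10 - E)
(v(I(-5)) + a(f))² = ((-3 - 5) + (-10 - 1*(-25)))² = (-8 + (-10 + 25))² = (-8 + 15)² = 7² = 49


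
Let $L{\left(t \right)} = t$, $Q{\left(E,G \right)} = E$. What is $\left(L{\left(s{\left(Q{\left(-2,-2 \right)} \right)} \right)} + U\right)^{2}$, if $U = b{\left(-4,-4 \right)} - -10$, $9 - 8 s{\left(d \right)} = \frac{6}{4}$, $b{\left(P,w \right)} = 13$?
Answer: $\frac{146689}{256} \approx 573.0$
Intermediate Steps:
$s{\left(d \right)} = \frac{15}{16}$ ($s{\left(d \right)} = \frac{9}{8} - \frac{6 \cdot \frac{1}{4}}{8} = \frac{9}{8} - \frac{3}{16} = \frac{15}{16}$)
$U = 23$ ($U = 13 - -10 = 13 + 10 = 23$)
$\left(L{\left(s{\left(Q{\left(-2,-2 \right)} \right)} \right)} + U\right)^{2} = \left(\frac{15}{16} + 23\right)^{2} = \left(\frac{383}{16}\right)^{2} = \frac{146689}{256}$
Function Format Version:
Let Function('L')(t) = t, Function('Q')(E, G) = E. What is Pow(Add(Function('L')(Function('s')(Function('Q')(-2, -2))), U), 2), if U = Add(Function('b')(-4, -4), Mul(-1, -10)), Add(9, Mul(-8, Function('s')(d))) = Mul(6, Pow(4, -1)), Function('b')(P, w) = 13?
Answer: Rational(146689, 256) ≈ 573.00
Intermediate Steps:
Function('s')(d) = Rational(15, 16) (Function('s')(d) = Add(Rational(9, 8), Mul(Rational(-1, 8), Mul(6, Pow(4, -1)))) = Add(Rational(9, 8), Mul(Rational(-1, 8), Mul(6, Rational(1, 4)))) = Add(Rational(9, 8), Mul(Rational(-1, 8), Rational(3, 2))) = Add(Rational(9, 8), Rational(-3, 16)) = Rational(15, 16))
U = 23 (U = Add(13, Mul(-1, -10)) = Add(13, 10) = 23)
Pow(Add(Function('L')(Function('s')(Function('Q')(-2, -2))), U), 2) = Pow(Add(Rational(15, 16), 23), 2) = Pow(Rational(383, 16), 2) = Rational(146689, 256)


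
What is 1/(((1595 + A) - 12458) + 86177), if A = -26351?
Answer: 1/48963 ≈ 2.0424e-5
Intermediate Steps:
1/(((1595 + A) - 12458) + 86177) = 1/(((1595 - 26351) - 12458) + 86177) = 1/((-24756 - 12458) + 86177) = 1/(-37214 + 86177) = 1/48963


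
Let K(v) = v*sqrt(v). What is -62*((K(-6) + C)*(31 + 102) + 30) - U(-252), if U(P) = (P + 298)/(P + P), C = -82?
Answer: 169926647/252 + 49476*I*sqrt(6) ≈ 6.7431e+5 + 1.2119e+5*I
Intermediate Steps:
K(v) = v**(3/2)
U(P) = (298 + P)/(2*P) (U(P) = (298 + P)/((2*P)) = (298 + P)*(1/(2*P)) = (298 + P)/(2*P))
-62*((K(-6) + C)*(31 + 102) + 30) - U(-252) = -62*(((-6)**(3/2) - 82)*(31 + 102) + 30) - (298 - 252)/(2*(-252)) = -62*((-6*I*sqrt(6) - 82)*133 + 30) - (-1)*46/(2*252) = -62*((-82 - 6*I*sqrt(6))*133 + 30) - 1*(-23/252) = -62*((-10906 - 798*I*sqrt(6)) + 30) + 23/252 = -62*(-10876 - 798*I*sqrt(6)) + 23/252 = (674312 + 49476*I*sqrt(6)) + 23/252 = 169926647/252 + 49476*I*sqrt(6)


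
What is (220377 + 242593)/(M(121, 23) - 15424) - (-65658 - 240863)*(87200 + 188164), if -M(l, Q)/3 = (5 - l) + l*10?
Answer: 789438549135847/9353 ≈ 8.4405e+10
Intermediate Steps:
M(l, Q) = -15 - 27*l (M(l, Q) = -3*((5 - l) + l*10) = -3*((5 - l) + 10*l) = -3*(5 + 9*l) = -15 - 27*l)
(220377 + 242593)/(M(121, 23) - 15424) - (-65658 - 240863)*(87200 + 188164) = (220377 + 242593)/((-15 - 27*121) - 15424) - (-65658 - 240863)*(87200 + 188164) = 462970/((-15 - 3267) - 15424) - (-306521)*275364 = 462970/(-3282 - 15424) - 1*(-84404848644) = 462970/(-18706) + 84404848644 = 462970*(-1/18706) + 84404848644 = -231485/9353 + 84404848644 = 789438549135847/9353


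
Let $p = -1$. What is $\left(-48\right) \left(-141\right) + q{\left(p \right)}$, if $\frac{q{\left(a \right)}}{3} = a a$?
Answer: $6771$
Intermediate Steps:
$q{\left(a \right)} = 3 a^{2}$ ($q{\left(a \right)} = 3 a a = 3 a^{2}$)
$\left(-48\right) \left(-141\right) + q{\left(p \right)} = \left(-48\right) \left(-141\right) + 3 \left(-1\right)^{2} = 6768 + 3 \cdot 1 = 6768 + 3 = 6771$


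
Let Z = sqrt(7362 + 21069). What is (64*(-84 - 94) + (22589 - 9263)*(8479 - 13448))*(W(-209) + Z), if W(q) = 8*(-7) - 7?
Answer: 4172382018 - 1788163722*sqrt(39) ≈ -6.9947e+9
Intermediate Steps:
Z = 27*sqrt(39) (Z = sqrt(28431) = 27*sqrt(39) ≈ 168.61)
W(q) = -63 (W(q) = -56 - 7 = -63)
(64*(-84 - 94) + (22589 - 9263)*(8479 - 13448))*(W(-209) + Z) = (64*(-84 - 94) + (22589 - 9263)*(8479 - 13448))*(-63 + 27*sqrt(39)) = (64*(-178) + 13326*(-4969))*(-63 + 27*sqrt(39)) = (-11392 - 66216894)*(-63 + 27*sqrt(39)) = -66228286*(-63 + 27*sqrt(39)) = 4172382018 - 1788163722*sqrt(39)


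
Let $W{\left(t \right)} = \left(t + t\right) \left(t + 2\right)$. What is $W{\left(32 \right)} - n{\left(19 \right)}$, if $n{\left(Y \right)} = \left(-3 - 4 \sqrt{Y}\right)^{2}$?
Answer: $1863 - 24 \sqrt{19} \approx 1758.4$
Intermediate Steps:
$W{\left(t \right)} = 2 t \left(2 + t\right)$
$W{\left(32 \right)} - n{\left(19 \right)} = 2 \cdot 32 \left(2 + 32\right) - \left(3 + 4 \sqrt{19}\right)^{2} = 2 \cdot 32 \cdot 34 - \left(3 + 4 \sqrt{19}\right)^{2} = 2176 - \left(3 + 4 \sqrt{19}\right)^{2}$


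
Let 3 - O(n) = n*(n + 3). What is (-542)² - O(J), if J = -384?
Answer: 440065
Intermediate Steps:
O(n) = 3 - n*(3 + n) (O(n) = 3 - n*(n + 3) = 3 - n*(3 + n))
(-542)² - O(J) = (-542)² - (3 - 1*(-384)² - 3*(-384)) = 293764 - (3 - 1*147456 + 1152) = 293764 - (3 - 147456 + 1152) = 293764 - 1*(-146301) = 293764 + 146301 = 440065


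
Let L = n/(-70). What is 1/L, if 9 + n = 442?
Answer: -70/433 ≈ -0.16166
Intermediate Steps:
n = 433 (n = -9 + 442 = 433)
L = -433/70 (L = 433/(-70) = 433*(-1/70) = -433/70 ≈ -6.1857)
1/L = 1/(-433/70) = -70/433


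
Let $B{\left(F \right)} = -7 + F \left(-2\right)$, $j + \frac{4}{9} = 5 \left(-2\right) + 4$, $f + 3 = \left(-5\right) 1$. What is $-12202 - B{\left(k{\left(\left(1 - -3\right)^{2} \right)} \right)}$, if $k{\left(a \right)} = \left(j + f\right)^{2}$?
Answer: $- \frac{953995}{81} \approx -11778.0$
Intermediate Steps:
$f = -8$ ($f = -3 - 5 = -8$)
$j = - \frac{58}{9}$ ($j = - \frac{4}{9} + \left(5 \left(-2\right) + 4\right) = - \frac{4}{9} + \left(-10 + 4\right) = - \frac{4}{9} - 6 = - \frac{58}{9} \approx -6.4444$)
$k{\left(a \right)} = \frac{16900}{81}$ ($k{\left(a \right)} = \left(- \frac{58}{9} - 8\right)^{2} = \left(- \frac{130}{9}\right)^{2} = \frac{16900}{81}$)
$B{\left(F \right)} = -7 - 2 F$
$-12202 - B{\left(k{\left(\left(1 - -3\right)^{2} \right)} \right)} = -12202 - \left(-7 - \frac{33800}{81}\right) = -12202 - - \frac{34367}{81} = -12202 + \frac{34367}{81} = - \frac{953995}{81}$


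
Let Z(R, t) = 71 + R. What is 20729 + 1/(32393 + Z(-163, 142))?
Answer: 669567430/32301 ≈ 20729.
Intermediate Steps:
20729 + 1/(32393 + Z(-163, 142)) = 20729 + 1/(32393 + (71 - 163)) = 20729 + 1/(32393 - 92) = 20729 + 1/32301 = 669567430/32301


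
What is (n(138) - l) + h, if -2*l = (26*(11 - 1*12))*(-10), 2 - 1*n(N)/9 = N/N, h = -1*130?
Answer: 9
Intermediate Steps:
h = -130
n(N) = 9 (n(N) = 18 - 9*N/N = 18 - 9*1 = 18 - 9 = 9)
l = -130 (l = -26*(11 - 1*12)*(-10)/2 = -26*(11 - 12)*(-10)/2 = -26*(-1)*(-10)/2 = -(-13)*(-10) = -½*260 = -130)
(n(138) - l) + h = (9 - 1*(-130)) - 130 = (9 + 130) - 130 = 139 - 130 = 9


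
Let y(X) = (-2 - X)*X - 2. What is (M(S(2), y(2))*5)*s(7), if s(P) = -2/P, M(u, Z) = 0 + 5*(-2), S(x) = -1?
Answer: 100/7 ≈ 14.286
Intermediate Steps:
y(X) = -2 + X*(-2 - X) (y(X) = X*(-2 - X) - 2 = -2 + X*(-2 - X))
M(u, Z) = -10 (M(u, Z) = 0 - 10 = -10)
(M(S(2), y(2))*5)*s(7) = (-10*5)*(-2/7) = -(-100)/7 = -50*(-2/7) = 100/7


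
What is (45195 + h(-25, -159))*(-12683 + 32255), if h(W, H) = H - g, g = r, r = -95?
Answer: 883303932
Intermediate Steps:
g = -95
h(W, H) = 95 + H (h(W, H) = H - 1*(-95) = H + 95 = 95 + H)
(45195 + h(-25, -159))*(-12683 + 32255) = (45195 + (95 - 159))*(-12683 + 32255) = (45195 - 64)*19572 = 45131*19572 = 883303932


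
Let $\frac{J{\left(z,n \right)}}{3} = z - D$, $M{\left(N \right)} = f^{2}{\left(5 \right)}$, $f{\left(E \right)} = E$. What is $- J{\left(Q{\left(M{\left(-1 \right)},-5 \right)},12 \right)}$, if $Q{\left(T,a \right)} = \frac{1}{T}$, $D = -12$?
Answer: $- \frac{903}{25} \approx -36.12$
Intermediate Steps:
$M{\left(N \right)} = 25$ ($M{\left(N \right)} = 5^{2} = 25$)
$J{\left(z,n \right)} = 36 + 3 z$ ($J{\left(z,n \right)} = 3 \left(z - -12\right) = 3 \left(z + 12\right) = 3 \left(12 + z\right) = 36 + 3 z$)
$- J{\left(Q{\left(M{\left(-1 \right)},-5 \right)},12 \right)} = - (36 + \frac{3}{25}) = \left(-1\right) \frac{903}{25} = - \frac{903}{25}$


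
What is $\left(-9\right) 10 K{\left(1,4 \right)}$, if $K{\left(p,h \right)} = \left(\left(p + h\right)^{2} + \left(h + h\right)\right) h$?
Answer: $-11880$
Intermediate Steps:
$K{\left(p,h \right)} = h \left(\left(h + p\right)^{2} + 2 h\right)$ ($K{\left(p,h \right)} = \left(\left(h + p\right)^{2} + 2 h\right) h = h \left(\left(h + p\right)^{2} + 2 h\right)$)
$\left(-9\right) 10 K{\left(1,4 \right)} = \left(-9\right) 10 \cdot 4 \left(\left(4 + 1\right)^{2} + 2 \cdot 4\right) = - 90 \cdot 4 \left(5^{2} + 8\right) = - 90 \cdot 4 \left(25 + 8\right) = - 90 \cdot 4 \cdot 33 = \left(-90\right) 132 = -11880$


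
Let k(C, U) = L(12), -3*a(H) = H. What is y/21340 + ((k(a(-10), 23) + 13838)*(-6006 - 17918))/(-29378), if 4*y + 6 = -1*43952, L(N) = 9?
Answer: 7069099051989/626926520 ≈ 11276.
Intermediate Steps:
a(H) = -H/3
k(C, U) = 9
y = -21979/2 (y = -3/2 + (-1*43952)/4 = -3/2 + (¼)*(-43952) = -3/2 - 10988 = -21979/2 ≈ -10990.)
y/21340 + ((k(a(-10), 23) + 13838)*(-6006 - 17918))/(-29378) = -21979/2/21340 + ((9 + 13838)*(-6006 - 17918))/(-29378) = -21979/2*1/21340 + (13847*(-23924))*(-1/29378) = -21979/42680 - 331275628*(-1/29378) = -21979/42680 + 165637814/14689 = 7069099051989/626926520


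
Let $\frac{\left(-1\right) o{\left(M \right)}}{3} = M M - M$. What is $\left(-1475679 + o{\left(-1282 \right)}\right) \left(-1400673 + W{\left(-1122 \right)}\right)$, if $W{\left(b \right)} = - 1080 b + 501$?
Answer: $1207739195964$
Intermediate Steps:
$W{\left(b \right)} = 501 - 1080 b$
$o{\left(M \right)} = - 3 M^{2} + 3 M$ ($o{\left(M \right)} = - 3 \left(M M - M\right) = - 3 \left(M^{2} - M\right) = - 3 M^{2} + 3 M$)
$\left(-1475679 + o{\left(-1282 \right)}\right) \left(-1400673 + W{\left(-1122 \right)}\right) = \left(-1475679 + 3 \left(-1282\right) \left(1 - -1282\right)\right) \left(-1400673 + \left(501 - -1211760\right)\right) = \left(-1475679 + 3 \left(-1282\right) \left(1 + 1282\right)\right) \left(-1400673 + \left(501 + 1211760\right)\right) = \left(-1475679 + 3 \left(-1282\right) 1283\right) \left(-1400673 + 1212261\right) = \left(-1475679 - 4934418\right) \left(-188412\right) = \left(-6410097\right) \left(-188412\right) = 1207739195964$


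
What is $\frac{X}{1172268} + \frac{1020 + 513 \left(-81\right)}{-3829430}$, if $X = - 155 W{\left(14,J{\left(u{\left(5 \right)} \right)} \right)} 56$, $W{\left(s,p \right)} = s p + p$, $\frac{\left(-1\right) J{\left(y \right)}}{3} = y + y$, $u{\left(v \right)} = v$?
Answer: $\frac{416813031079}{124697729090} \approx 3.3426$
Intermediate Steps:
$J{\left(y \right)} = - 6 y$ ($J{\left(y \right)} = - 3 \left(y + y\right) = - 3 \cdot 2 y = - 6 y$)
$W{\left(s,p \right)} = p + p s$ ($W{\left(s,p \right)} = p s + p = p + p s$)
$X = 3906000$ ($X = - 155 \left(-6\right) 5 \left(1 + 14\right) 56 = - 155 \left(\left(-30\right) 15\right) 56 = \left(-155\right) \left(-450\right) 56 = 69750 \cdot 56 = 3906000$)
$\frac{X}{1172268} + \frac{1020 + 513 \left(-81\right)}{-3829430} = \frac{3906000}{1172268} + \frac{1020 + 513 \left(-81\right)}{-3829430} = 3906000 \cdot \frac{1}{1172268} + \left(1020 - 41553\right) \left(- \frac{1}{3829430}\right) = \frac{108500}{32563} - - \frac{40533}{3829430} = \frac{108500}{32563} + \frac{40533}{3829430} = \frac{416813031079}{124697729090}$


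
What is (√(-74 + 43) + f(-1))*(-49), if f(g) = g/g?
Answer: -49 - 49*I*√31 ≈ -49.0 - 272.82*I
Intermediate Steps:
f(g) = 1
(√(-74 + 43) + f(-1))*(-49) = (√(-74 + 43) + 1)*(-49) = (√(-31) + 1)*(-49) = (I*√31 + 1)*(-49) = (1 + I*√31)*(-49) = -49 - 49*I*√31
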